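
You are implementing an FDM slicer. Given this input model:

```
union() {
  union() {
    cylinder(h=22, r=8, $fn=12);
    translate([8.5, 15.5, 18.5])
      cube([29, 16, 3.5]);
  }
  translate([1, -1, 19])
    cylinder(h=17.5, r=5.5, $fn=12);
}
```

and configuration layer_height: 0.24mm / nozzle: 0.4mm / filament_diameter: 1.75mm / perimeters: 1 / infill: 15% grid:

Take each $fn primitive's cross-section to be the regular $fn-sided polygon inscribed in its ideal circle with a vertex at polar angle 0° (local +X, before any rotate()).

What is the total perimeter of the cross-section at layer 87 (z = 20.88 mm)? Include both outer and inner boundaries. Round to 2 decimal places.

At z = 20.88 mm: the cylinder: section is a regular 12-gon, circumradius r=8 (perimeter = 2·12·8.000·sin(180°/12) = 49.69 mm); the 29×16 cube at (8.5, 15.5) contributes its full rectangle (perimeter 90.00 mm); Taking the union: the 2 present regions are separate (no shared area or edge), so areas and boundary lengths simply add and each stays a separate island — boundary = 139.69 mm; the r=5.5 cylinder at (1, -1) contributes a regular 12-gon of circumradius 5.5 (perimeter = 2·12·5.500·sin(180°/12) = 34.16 mm); Combining (union): the r=5.5 cylinder at (1, -1) lies entirely inside the result so far, so the union is just the result so far — boundary = 139.69 mm. Overall, the cross-section has 2 separate islands. Total boundary length (outer) = 139.69 mm.

139.69 mm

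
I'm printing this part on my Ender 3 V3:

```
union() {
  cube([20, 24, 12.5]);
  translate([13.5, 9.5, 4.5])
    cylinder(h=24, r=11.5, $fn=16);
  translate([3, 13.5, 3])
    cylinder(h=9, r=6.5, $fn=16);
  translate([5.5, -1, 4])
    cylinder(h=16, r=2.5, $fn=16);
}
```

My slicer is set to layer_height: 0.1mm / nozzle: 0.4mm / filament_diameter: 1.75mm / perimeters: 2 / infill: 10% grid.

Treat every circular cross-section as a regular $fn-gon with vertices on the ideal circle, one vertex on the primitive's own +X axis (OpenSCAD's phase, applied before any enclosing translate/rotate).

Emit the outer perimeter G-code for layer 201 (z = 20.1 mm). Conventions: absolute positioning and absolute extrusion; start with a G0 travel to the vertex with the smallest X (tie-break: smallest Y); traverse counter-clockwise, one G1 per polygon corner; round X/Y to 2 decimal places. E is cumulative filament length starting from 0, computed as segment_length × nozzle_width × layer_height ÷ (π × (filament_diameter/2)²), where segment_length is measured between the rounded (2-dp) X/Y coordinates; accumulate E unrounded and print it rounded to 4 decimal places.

At z = 20.1 mm: the cube is absent (z outside [0, 12.5]); the r=11.5 cylinder at (13.5, 9.5) gives a regular 16-gon of circumradius 11.5 (constant along its height); the cylinder at (3, 13.5) is absent (z outside [3, 12]); the cylinder at (5.5, -1) is absent (z outside [4, 20]); Combining (union): only the r=11.5 cylinder at (13.5, 9.5) is present, so the union is just that shape — 1 connected region. The outline is a single polygon with 16 vertices. Extrusion per mm of travel: 0.4 × 0.1 / (π × 0.875²) = 0.016630. Accumulating E over each segment gives final E = 1.1936.

G0 X2.00 Y9.50 Z20.10
G1 X2.88 Y5.10 E0.0746
G1 X5.37 Y1.37 E0.1492
G1 X9.10 Y-1.12 E0.2238
G1 X13.50 Y-2.00 E0.2984
G1 X17.90 Y-1.12 E0.3730
G1 X21.63 Y1.37 E0.4476
G1 X24.12 Y5.10 E0.5222
G1 X25.00 Y9.50 E0.5968
G1 X24.12 Y13.90 E0.6714
G1 X21.63 Y17.63 E0.7460
G1 X17.90 Y20.12 E0.8206
G1 X13.50 Y21.00 E0.8952
G1 X9.10 Y20.12 E0.9698
G1 X5.37 Y17.63 E1.0444
G1 X2.88 Y13.90 E1.1190
G1 X2.00 Y9.50 E1.1936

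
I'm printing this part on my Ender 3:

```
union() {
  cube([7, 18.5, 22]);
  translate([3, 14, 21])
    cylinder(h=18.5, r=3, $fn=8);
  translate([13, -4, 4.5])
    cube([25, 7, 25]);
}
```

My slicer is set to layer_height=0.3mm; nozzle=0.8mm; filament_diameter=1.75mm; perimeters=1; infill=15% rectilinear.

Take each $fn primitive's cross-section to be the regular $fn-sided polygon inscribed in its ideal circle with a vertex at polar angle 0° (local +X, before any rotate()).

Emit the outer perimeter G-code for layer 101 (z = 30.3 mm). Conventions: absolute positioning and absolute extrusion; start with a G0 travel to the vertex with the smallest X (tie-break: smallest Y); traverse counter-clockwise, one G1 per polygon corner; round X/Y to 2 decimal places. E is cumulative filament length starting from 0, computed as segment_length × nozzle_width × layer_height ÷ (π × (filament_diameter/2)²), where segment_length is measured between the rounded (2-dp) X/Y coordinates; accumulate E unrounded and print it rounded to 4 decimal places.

G0 X0.00 Y14.00 Z30.30
G1 X0.88 Y11.88 E0.2290
G1 X3.00 Y11.00 E0.4581
G1 X5.12 Y11.88 E0.6871
G1 X6.00 Y14.00 E0.9161
G1 X5.12 Y16.12 E1.1452
G1 X3.00 Y17.00 E1.3742
G1 X0.88 Y16.12 E1.6032
G1 X0.00 Y14.00 E1.8323

At z = 30.3 mm: the cube does not reach this height (z outside [0, 22]); the r=3 cylinder at (3, 14) gives a regular 8-gon of circumradius 3 (constant along its height); the cube at (13, -4) is absent (z outside [4.5, 29.5]); Merging all regions: only the r=3 cylinder at (3, 14) is present, so the union is just that shape — 1 connected region. The outline is a single polygon with 8 vertices. Extrusion per mm of travel: 0.8 × 0.3 / (π × 0.875²) = 0.099780. Accumulating E over each segment gives final E = 1.8323.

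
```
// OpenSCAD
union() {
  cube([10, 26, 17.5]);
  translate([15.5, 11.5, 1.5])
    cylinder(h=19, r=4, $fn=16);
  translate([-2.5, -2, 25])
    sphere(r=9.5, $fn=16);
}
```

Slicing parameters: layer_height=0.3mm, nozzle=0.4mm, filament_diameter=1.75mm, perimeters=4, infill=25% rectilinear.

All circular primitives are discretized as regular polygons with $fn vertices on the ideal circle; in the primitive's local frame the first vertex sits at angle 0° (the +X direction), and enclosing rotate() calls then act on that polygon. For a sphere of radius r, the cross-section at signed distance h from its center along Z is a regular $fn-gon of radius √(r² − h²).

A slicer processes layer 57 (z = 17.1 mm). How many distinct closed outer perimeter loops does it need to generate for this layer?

2

At z = 17.1 mm: the cube (footprint 10×26) is included at this height; the r=4 cylinder at (15.5, 11.5) gives a regular 16-gon of circumradius 4 (constant along its height); the r=9.5 sphere at (-2.5, -2) contributes a regular 16-gon of circumradius √(9.5²−7.9²) = 5.276; Merging all regions: the regions partially overlap (shared area 3.64 mm²), so overlapping operands fuse into one piece — 2 connected regions. The result has 2 disconnected regions.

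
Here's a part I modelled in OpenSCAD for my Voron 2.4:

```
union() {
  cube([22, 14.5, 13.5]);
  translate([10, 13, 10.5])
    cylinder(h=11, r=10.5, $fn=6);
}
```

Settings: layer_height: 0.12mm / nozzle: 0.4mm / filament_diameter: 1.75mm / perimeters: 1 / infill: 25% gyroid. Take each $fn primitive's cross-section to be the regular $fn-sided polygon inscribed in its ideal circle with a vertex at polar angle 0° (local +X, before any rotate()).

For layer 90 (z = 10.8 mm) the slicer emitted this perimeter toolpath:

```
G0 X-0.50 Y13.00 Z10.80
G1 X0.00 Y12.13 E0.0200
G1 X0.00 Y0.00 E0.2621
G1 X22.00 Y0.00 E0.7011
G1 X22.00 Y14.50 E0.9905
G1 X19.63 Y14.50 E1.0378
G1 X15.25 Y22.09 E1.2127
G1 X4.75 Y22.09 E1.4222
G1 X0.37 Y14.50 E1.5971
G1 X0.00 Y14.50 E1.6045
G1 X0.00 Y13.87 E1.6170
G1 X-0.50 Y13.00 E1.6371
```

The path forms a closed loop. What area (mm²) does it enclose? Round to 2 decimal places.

Apply the shoelace formula to the sequence of (X, Y) vertices; enclosed area = 432.37 mm².

432.37 mm²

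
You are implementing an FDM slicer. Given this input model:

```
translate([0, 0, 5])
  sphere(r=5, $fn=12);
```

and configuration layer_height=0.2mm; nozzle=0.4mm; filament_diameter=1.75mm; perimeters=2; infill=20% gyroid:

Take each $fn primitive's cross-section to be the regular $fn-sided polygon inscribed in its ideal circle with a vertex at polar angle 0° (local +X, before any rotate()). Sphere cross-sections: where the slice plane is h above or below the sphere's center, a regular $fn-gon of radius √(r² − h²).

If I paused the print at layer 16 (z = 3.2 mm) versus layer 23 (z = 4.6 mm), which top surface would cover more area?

Layer 16 (z = 3.2): the r=5 sphere slices to a regular 12-gon of circumradius 4.665 (√(r²−h²) with h=1.8 from center) (area = (12/2)·4.665²·sin(360°/12) = 65.28 mm²). So its area = 65.28 mm². Layer 23 (z = 4.6): the sphere: section is a regular 12-gon, circumradius = √(r²−h²) = √(5²−0.4²) = 4.984 (area = (12/2)·4.984²·sin(360°/12) = 74.52 mm²). So its area = 74.52 mm². Layer 23 is larger (74.52 vs 65.28 mm²).

layer 23 (z = 4.6 mm)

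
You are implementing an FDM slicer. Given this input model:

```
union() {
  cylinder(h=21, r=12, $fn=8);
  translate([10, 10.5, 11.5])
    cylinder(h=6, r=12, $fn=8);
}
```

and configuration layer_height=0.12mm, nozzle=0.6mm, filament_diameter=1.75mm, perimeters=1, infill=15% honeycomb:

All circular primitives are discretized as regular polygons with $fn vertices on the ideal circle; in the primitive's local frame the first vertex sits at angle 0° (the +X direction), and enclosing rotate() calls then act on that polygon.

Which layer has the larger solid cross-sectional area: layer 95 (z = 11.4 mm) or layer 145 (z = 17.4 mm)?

Layer 95 (z = 11.4): the r=12 cylinder gives a regular 8-gon of circumradius 12 (constant along its height) (area = (8/2)·12.000²·sin(360°/8) = 407.29 mm²); the cylinder at (10, 10.5) does not reach this height (z outside [11.5, 17.5]); Taking the union: only the r=12 cylinder is present, so the union is just that shape — area = 407.29 mm². So its area = 407.29 mm². Layer 145 (z = 17.4): the r=12 cylinder contributes a regular 8-gon of circumradius 12 (area = (8/2)·12.000²·sin(360°/8) = 407.29 mm²); the r=12 cylinder at (10, 10.5) gives a regular 8-gon of circumradius 12 (constant along its height) (area = (8/2)·12.000²·sin(360°/8) = 407.29 mm²); Merging all regions: the regions partially overlap — summed areas 814.59 mm² minus the doubly-counted overlap 102.76 mm² gives 711.82 mm² — area = 711.82 mm². So its area = 711.82 mm². Layer 145 is larger (711.82 vs 407.29 mm²).

layer 145 (z = 17.4 mm)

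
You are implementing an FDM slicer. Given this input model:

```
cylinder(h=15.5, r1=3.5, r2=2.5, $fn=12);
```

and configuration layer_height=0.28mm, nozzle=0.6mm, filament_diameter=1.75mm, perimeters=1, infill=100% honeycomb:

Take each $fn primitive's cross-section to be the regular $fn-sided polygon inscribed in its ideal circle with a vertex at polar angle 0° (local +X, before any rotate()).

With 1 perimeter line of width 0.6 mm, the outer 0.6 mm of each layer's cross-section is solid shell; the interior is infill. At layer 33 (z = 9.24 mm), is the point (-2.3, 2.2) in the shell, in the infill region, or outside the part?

outside

At z = 9.24 mm: the cone: at t=0.596 of its height the radius interpolates to r₁+(r₂−r₁)t = 2.904, giving a regular 12-gon of that circumradius. Overall, the cross-section is a single solid region. The nearest boundary edge runs (-1.45, 2.51)→(-2.51, 1.45); distance from the point to it = 0.38 mm. The point is not inside any of the regions above, so it lies outside the cross-section (0.38 mm from the nearest boundary).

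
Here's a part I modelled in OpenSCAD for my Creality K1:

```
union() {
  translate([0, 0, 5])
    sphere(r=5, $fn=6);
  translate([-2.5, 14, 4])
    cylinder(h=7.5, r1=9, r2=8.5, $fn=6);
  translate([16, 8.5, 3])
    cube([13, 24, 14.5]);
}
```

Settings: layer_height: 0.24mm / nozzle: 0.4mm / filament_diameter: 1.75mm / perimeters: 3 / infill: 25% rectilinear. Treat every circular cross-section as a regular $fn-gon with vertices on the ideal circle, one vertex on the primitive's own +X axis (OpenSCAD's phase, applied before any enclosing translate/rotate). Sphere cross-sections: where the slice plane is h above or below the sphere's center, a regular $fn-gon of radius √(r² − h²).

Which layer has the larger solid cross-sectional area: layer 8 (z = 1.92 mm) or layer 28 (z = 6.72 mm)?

Layer 8 (z = 1.92): the r=5 sphere slices to a regular 6-gon of circumradius 3.939 (√(r²−h²) with h=3.08 from center) (area = (6/2)·3.939²·sin(360°/6) = 40.31 mm²); the cone at (-2.5, 14) is not intersected at this z (z outside [4, 11.5]); the cube at (16, 8.5) does not reach this height (z outside [3, 17.5]); Taking the union: only the r=5 sphere is present, so the union is just that shape — area = 40.31 mm². So its area = 40.31 mm². Layer 28 (z = 6.72): the r=5 sphere contributes a regular 6-gon of circumradius √(5²−1.72²) = 4.695 (area = (6/2)·4.695²·sin(360°/6) = 57.27 mm²); the cone at (-2.5, 14): at t=0.363 of its height the radius interpolates to r₁+(r₂−r₁)t = 8.819, giving a regular 6-gon of that circumradius (area = (6/2)·8.819²·sin(360°/6) = 202.05 mm²); the cube at (16, 8.5) (footprint 13×24) is included at this height (area 312.00 mm²); Taking the union: the 3 present regions are separate (no shared area or edge), so areas and boundary lengths simply add and each stays a separate island — area = 571.32 mm². So its area = 571.32 mm². Layer 28 is larger (571.32 vs 40.31 mm²).

layer 28 (z = 6.72 mm)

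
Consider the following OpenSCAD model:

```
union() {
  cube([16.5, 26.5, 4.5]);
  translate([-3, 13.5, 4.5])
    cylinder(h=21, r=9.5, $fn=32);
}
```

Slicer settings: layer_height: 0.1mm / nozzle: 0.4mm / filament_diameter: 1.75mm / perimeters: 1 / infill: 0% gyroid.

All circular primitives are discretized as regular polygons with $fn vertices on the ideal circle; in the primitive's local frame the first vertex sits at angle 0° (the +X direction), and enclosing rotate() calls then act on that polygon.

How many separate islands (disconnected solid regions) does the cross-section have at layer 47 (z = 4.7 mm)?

At z = 4.7 mm: the cube is absent (z outside [0, 4.5]); the r=9.5 cylinder at (-3, 13.5) gives a regular 32-gon of circumradius 9.5 (constant along its height); Combining (union): only the r=9.5 cylinder at (-3, 13.5) is present, so the union is just that shape — 1 connected region. Overall, the cross-section is a single solid region. Island count = 1.

1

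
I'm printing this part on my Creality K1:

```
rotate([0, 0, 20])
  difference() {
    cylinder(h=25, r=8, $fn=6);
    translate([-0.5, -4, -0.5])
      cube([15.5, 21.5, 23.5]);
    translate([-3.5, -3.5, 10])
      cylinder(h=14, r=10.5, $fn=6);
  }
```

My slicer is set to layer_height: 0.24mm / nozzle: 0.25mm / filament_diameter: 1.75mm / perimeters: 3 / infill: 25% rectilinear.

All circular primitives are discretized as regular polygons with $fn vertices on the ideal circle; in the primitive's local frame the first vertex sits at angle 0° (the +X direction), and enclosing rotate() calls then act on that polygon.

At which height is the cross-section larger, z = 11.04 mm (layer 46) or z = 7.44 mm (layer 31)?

Layer 46 (z = 11.04): the r=8 cylinder contributes a regular 6-gon of circumradius 8 (area = (6/2)·8.000²·sin(360°/6) = 166.28 mm²); the cube at (-0.5, -4) is present — its section is the full 15.5×21.5 rectangle (area 333.25 mm²); the cylinder at (-3.5, -3.5): section is a regular 6-gon, circumradius r=10.5 (area = (6/2)·10.500²·sin(360°/6) = 286.44 mm²); Subtracting the remaining from the first: starting from the r=8 cylinder (166.28 mm²), the 15.5×21.5 cube at (-0.5, -4) partially overlaps it — only the 74.41 mm² overlap (of its 333.25 mm²) is removed, clipping the outline; the r=10.5 cylinder at (-3.5, -3.5) partially overlaps it — only the 86.68 mm² overlap (of its 286.44 mm²) is removed, clipping the outline — area = 5.19 mm²; (whole slice rotated 20° about Z — lengths, areas and connectivity unchanged). So its area = 5.19 mm². Layer 31 (z = 7.44): the r=8 cylinder gives a regular 6-gon of circumradius 8 (constant along its height) (area = (6/2)·8.000²·sin(360°/6) = 166.28 mm²); the cube at (-0.5, -4) is present — its section is the full 15.5×21.5 rectangle (area 333.25 mm²); the cylinder at (-3.5, -3.5) is not intersected at this z (z outside [10, 24]); Taking the first minus the rest: starting from the r=8 cylinder (166.28 mm²), the 15.5×21.5 cube at (-0.5, -4) partially overlaps it — only the 74.41 mm² overlap (of its 333.25 mm²) is removed, clipping the outline — area = 91.86 mm²; (whole slice rotated 20° about Z — lengths, areas and connectivity unchanged). So its area = 91.86 mm². Layer 31 is larger (91.86 vs 5.19 mm²).

layer 31 (z = 7.44 mm)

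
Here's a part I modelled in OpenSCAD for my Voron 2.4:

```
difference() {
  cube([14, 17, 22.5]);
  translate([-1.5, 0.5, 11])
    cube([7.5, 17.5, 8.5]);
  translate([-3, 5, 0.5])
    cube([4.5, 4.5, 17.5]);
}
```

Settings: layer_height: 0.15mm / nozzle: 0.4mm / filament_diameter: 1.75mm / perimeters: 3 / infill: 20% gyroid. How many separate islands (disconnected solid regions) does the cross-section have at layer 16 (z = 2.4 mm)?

1

At z = 2.4 mm: the cube is present — its section is the full 14×17 rectangle; the cube at (-1.5, 0.5) does not reach this height (z outside [11, 19.5]); the cube at (-3, 5) (footprint 4.5×4.5) is included at this height; After the difference (first − rest): starting from the 14×17 cube, the 4.5×4.5 cube at (-3, 5) partially overlaps it — only the 6.75 mm² overlap (of its 20.25 mm²) is removed, clipping the outline — 1 connected region. Overall, the cross-section is a single solid region. Island count = 1.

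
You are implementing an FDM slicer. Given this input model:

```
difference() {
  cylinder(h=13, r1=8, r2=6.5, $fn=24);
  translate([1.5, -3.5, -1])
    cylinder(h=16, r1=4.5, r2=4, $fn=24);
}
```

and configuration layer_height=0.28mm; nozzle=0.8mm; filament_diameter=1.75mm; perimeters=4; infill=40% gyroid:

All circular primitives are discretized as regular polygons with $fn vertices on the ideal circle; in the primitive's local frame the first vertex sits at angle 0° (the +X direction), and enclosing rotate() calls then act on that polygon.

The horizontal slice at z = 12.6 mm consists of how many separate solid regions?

1

At z = 12.6 mm: the cone: at t=0.969 of its height the radius interpolates to r₁+(r₂−r₁)t = 6.546, giving a regular 24-gon of that circumradius; the cone at (1.5, -3.5) contributes a regular 24-gon of circumradius 4.075 (interpolated between r1=4.5 and r2=4 at t=0.850); Subtracting the remaining from the first: starting from the cone, the cone at (1.5, -3.5) partially overlaps it — only the 43.80 mm² overlap (of its 51.57 mm²) is removed, clipping the outline — 1 connected region. The result has 1 disconnected region.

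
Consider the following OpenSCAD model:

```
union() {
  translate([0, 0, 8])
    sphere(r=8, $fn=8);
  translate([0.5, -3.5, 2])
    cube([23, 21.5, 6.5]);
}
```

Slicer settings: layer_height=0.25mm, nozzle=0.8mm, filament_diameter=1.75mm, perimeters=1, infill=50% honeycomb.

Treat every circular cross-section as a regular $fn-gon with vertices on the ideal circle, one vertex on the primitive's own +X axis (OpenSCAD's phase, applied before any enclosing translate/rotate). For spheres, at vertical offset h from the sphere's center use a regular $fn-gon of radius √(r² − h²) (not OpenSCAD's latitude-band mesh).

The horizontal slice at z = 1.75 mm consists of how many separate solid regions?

At z = 1.75 mm: the r=8 sphere slices to a regular 8-gon of circumradius 4.994 (√(r²−h²) with h=6.25 from center); the cube at (0.5, -3.5) is absent (z outside [2, 8.5]); Merging all regions: only the r=8 sphere is present, so the union is just that shape — 1 connected region. The result has 1 disconnected region.

1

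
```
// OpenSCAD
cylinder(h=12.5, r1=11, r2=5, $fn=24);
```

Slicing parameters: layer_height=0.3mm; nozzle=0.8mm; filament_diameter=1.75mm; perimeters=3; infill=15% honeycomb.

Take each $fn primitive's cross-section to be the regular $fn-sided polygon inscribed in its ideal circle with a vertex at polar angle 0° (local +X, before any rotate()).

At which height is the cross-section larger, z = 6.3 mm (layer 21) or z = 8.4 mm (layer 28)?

layer 21 (z = 6.3 mm)

Layer 21 (z = 6.3): the cone (r1=11→r2=5) has section circumradius 7.976 here — a regular 24-gon (area = (24/2)·7.976²·sin(360°/24) = 197.58 mm²). So its area = 197.58 mm². Layer 28 (z = 8.4): the cone: at t=0.672 of its height the radius interpolates to r₁+(r₂−r₁)t = 6.968, giving a regular 24-gon of that circumradius (area = (24/2)·6.968²·sin(360°/24) = 150.80 mm²). So its area = 150.80 mm². Layer 21 is larger (197.58 vs 150.80 mm²).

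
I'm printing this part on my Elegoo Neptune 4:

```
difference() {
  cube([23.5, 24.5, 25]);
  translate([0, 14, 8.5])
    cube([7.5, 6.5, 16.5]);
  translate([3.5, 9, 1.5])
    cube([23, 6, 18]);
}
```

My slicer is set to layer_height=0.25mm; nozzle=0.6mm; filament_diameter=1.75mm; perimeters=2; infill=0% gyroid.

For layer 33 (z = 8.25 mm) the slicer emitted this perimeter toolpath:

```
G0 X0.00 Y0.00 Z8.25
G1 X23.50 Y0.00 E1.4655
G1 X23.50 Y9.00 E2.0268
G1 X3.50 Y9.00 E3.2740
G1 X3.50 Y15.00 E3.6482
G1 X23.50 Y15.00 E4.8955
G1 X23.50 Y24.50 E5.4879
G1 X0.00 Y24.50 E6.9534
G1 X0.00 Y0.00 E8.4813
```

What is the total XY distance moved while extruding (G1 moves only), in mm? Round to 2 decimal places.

136.00 mm

Sum the Euclidean lengths of each G1 segment: total = 136.00 mm.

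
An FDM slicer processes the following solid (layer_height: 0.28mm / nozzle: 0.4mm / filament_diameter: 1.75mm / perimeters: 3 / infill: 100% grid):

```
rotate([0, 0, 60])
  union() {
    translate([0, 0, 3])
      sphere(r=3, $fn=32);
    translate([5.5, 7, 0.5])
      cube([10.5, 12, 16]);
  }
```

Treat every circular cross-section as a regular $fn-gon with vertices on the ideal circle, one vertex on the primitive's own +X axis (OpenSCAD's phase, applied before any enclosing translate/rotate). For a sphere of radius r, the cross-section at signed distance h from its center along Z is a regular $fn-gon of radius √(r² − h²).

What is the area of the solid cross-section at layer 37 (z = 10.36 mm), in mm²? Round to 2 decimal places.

126.00 mm²

At z = 10.36 mm: the sphere is not intersected at this z (|z−center|=7.360 > r=3); the 10.5×12 cube at (5.5, 7) contributes its full rectangle (area 126.00 mm²); Taking the union: only the 10.5×12 cube at (5.5, 7) is present, so the union is just that shape — area = 126.00 mm²; (rotated 60° about Z; rotation is an isometry so areas/perimeters/island counts are preserved). Overall, the cross-section is a single solid region. Net area = 126.00 mm².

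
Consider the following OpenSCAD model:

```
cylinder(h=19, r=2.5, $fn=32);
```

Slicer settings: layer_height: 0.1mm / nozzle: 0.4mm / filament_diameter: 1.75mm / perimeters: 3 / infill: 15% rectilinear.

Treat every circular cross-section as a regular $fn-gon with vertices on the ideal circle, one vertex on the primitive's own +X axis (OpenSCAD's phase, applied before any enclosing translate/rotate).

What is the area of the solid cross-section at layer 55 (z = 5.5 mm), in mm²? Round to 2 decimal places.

At z = 5.5 mm: the cylinder: section is a regular 32-gon, circumradius r=2.5 (area = (32/2)·2.500²·sin(360°/32) = 19.51 mm²). Overall, the cross-section is a single solid region. Net area = 19.51 mm².

19.51 mm²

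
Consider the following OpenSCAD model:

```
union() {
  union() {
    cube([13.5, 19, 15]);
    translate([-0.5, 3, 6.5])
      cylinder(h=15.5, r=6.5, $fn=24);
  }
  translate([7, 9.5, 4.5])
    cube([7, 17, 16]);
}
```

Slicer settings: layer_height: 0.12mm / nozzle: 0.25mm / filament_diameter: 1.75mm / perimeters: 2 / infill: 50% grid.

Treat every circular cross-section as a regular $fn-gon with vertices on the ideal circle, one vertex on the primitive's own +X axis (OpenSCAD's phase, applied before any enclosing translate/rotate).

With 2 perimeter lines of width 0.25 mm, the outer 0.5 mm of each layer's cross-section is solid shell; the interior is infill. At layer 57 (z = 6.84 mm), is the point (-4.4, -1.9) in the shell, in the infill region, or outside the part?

shell

At z = 6.84 mm: the cube (footprint 13.5×19) is included at this height; the r=6.5 cylinder at (-0.5, 3) contributes a regular 24-gon of circumradius 6.5; Merging all regions: the regions partially overlap (shared area 46.73 mm²), so overlapping operands fuse into one piece — 1 connected region; the cube at (7, 9.5) (footprint 7×17) is included at this height; Taking the union: the regions partially overlap (shared area 61.75 mm²), so overlapping operands fuse into one piece — 1 connected region. Overall, the cross-section is a single solid region. The nearest boundary edge runs (-3.75, -2.63)→(-5.10, -1.60); distance from the point to it = 0.18 mm. The point is inside the cross-section, 0.18 mm from the nearest boundary — within the 0.5 mm shell band (2 × 0.25).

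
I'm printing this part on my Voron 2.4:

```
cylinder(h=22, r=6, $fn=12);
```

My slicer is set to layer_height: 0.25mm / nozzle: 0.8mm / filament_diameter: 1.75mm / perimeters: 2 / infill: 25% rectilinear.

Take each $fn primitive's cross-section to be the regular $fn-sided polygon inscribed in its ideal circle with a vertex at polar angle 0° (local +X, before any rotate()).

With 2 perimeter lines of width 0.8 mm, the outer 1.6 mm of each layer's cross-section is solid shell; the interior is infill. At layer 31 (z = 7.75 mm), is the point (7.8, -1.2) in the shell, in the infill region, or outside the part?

outside

At z = 7.75 mm: the r=6 cylinder contributes a regular 12-gon of circumradius 6. Overall, the cross-section is a single solid region. The nearest boundary edge runs (5.20, -3.00)→(6.00, 0.00); distance from the point to it = 2.05 mm. The point is not inside any of the regions above, so it lies outside the cross-section (2.05 mm from the nearest boundary).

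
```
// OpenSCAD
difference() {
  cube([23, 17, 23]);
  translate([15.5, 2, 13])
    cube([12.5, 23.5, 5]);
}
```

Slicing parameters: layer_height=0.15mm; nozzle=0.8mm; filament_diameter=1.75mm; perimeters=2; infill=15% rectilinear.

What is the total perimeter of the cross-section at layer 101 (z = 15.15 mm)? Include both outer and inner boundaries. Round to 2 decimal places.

80.00 mm

At z = 15.15 mm: the 23×17 cube contributes its full rectangle (perimeter 80.00 mm); the cube at (15.5, 2) (footprint 12.5×23.5) is included at this height (perimeter 72.00 mm); Taking the first minus the rest: starting from the 23×17 cube, the 12.5×23.5 cube at (15.5, 2) partially overlaps it — only the 112.50 mm² overlap (of its 293.75 mm²) is removed, clipping the outline — boundary = 80.00 mm. Overall, the cross-section is a single solid region. Total boundary length (outer) = 80.00 mm.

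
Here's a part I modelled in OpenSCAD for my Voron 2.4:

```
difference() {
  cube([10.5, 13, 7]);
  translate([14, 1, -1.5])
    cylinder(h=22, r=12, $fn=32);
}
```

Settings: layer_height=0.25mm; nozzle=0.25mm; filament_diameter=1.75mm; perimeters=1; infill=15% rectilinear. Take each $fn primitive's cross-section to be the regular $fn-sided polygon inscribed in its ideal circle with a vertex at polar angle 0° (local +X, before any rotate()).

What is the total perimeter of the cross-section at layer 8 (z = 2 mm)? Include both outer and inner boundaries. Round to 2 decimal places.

42.44 mm

At z = 2 mm: the cube is present — its section is the full 10.5×13 rectangle (perimeter 47.00 mm); the r=12 cylinder at (14, 1) gives a regular 32-gon of circumradius 12 (constant along its height) (perimeter = 2·32·12.000·sin(180°/32) = 75.28 mm); Taking the first minus the rest: starting from the 10.5×13 cube, the r=12 cylinder at (14, 1) partially overlaps it — only the 79.56 mm² overlap (of its 449.49 mm²) is removed, clipping the outline — boundary = 42.44 mm. Overall, the cross-section is a single solid region. Total boundary length (outer) = 42.44 mm.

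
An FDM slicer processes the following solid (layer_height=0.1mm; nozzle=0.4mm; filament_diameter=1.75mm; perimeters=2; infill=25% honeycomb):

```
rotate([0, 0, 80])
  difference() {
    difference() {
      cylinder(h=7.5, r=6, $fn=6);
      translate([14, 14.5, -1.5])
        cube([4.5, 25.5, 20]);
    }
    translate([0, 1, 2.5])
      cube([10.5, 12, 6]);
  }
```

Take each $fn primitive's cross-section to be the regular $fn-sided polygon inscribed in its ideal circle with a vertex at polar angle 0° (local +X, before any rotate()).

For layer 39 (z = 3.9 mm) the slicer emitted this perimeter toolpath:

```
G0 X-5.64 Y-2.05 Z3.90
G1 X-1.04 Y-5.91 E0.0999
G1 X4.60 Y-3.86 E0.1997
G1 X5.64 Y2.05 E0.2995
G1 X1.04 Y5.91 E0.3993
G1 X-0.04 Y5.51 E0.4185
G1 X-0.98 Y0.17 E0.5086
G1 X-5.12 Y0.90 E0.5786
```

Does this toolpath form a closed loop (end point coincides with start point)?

no

Start point (G0): (-5.64, -2.05). End point (last G1): the path does not return to the start — open.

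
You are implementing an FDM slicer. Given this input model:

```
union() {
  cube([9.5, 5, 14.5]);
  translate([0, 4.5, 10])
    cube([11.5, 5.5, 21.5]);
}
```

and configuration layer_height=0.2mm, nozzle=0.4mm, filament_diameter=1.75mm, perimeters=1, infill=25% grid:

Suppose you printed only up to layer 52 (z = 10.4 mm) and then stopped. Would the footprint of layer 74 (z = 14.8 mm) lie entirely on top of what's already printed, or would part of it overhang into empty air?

Compare the two slices. At z = 10.4: the 9.5×5 cube contributes its full rectangle (area 47.50 mm²); the cube at (0, 4.5) is present — its section is the full 11.5×5.5 rectangle (area 63.25 mm²); Taking the union: the regions partially overlap — summed areas 110.75 mm² minus the doubly-counted overlap 4.75 mm² gives 106.00 mm² — area = 106.00 mm². At z = 14.8: the cube does not reach this height (z outside [0, 14.5]); the cube at (0, 4.5) (footprint 11.5×5.5) is included at this height (area 63.25 mm²); Combining (union): only the 11.5×5.5 cube at (0, 4.5) is present, so the union is just that shape — area = 63.25 mm². Checking containment: the cross-section at z = 14.8 is a subset of the cross-section at z = 10.4.

entirely on top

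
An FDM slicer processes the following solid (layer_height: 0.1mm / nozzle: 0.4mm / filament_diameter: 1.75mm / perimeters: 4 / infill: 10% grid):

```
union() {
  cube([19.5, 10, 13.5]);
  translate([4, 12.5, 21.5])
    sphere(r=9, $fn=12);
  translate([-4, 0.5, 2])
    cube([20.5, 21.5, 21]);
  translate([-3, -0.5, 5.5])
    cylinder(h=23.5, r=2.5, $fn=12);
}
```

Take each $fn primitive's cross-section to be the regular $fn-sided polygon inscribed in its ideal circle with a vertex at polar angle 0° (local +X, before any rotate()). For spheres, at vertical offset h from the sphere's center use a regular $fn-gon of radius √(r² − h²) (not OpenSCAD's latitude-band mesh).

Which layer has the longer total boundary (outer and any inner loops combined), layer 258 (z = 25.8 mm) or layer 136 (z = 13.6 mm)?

Layer 258 (z = 25.8): the cube does not reach this height (z outside [0, 13.5]); the sphere at (4, 12.5): section is a regular 12-gon, circumradius = √(r²−h²) = √(9²−4.3²) = 7.906 (perimeter = 2·12·7.906·sin(180°/12) = 49.11 mm); the cube at (-4, 0.5) is not intersected at this z (z outside [2, 23]); the r=2.5 cylinder at (-3, -0.5) gives a regular 12-gon of circumradius 2.5 (constant along its height) (perimeter = 2·12·2.500·sin(180°/12) = 15.53 mm); Taking the union: the 2 present regions are separate (no shared area or edge), so areas and boundary lengths simply add and each stays a separate island — boundary = 64.64 mm. So its perimeter = 64.64 mm. Layer 136 (z = 13.6): the cube is not intersected at this z (z outside [0, 13.5]); the r=9 sphere at (4, 12.5) slices to a regular 12-gon of circumradius 4.312 (√(r²−h²) with h=7.9 from center) (perimeter = 2·12·4.312·sin(180°/12) = 26.78 mm); the 20.5×21.5 cube at (-4, 0.5) contributes its full rectangle (perimeter 84.00 mm); the cylinder at (-3, -0.5): section is a regular 12-gon, circumradius r=2.5 (perimeter = 2·12·2.500·sin(180°/12) = 15.53 mm); Taking the union: the regions partially overlap (shared area 59.46 mm²), so the edge portions inside another operand are dropped and the merged outline is re-measured after clipping — boundary = 91.18 mm. So its perimeter = 91.18 mm. Layer 136 is larger (91.18 vs 64.64 mm).

layer 136 (z = 13.6 mm)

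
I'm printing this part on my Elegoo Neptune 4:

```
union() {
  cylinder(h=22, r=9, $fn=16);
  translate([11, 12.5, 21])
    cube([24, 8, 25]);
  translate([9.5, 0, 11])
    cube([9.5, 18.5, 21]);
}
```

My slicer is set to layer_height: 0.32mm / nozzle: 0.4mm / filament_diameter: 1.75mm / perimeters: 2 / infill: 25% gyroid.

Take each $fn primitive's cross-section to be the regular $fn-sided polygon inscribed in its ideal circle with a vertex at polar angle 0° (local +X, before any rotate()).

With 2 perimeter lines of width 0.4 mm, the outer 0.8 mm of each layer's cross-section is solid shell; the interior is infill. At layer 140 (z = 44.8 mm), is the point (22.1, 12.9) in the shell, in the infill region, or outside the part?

shell

At z = 44.8 mm: the cylinder is absent (z outside [0, 22]); the cube at (11, 12.5) is present — its section is the full 24×8 rectangle; the cube at (9.5, 0) is not intersected at this z (z outside [11, 32]); Taking the union: only the 24×8 cube at (11, 12.5) is present, so the union is just that shape — 1 connected region. Overall, the cross-section is a single solid region. The nearest boundary edge runs (11.00, 12.50)→(35.00, 12.50); distance from the point to it = 0.40 mm. The point is inside the cross-section, 0.40 mm from the nearest boundary — within the 0.8 mm shell band (2 × 0.4).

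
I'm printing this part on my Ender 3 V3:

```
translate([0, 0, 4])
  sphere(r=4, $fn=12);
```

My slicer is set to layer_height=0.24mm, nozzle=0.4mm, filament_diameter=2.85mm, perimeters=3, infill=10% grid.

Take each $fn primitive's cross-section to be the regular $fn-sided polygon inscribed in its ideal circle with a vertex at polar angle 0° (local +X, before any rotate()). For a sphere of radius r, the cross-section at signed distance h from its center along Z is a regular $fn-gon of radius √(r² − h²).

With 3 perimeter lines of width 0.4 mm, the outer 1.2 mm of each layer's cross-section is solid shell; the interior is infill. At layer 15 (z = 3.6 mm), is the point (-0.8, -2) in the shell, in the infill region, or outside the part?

infill

At z = 3.6 mm: the sphere: section is a regular 12-gon, circumradius = √(r²−h²) = √(4²−0.4²) = 3.980. Overall, the cross-section is a single solid region. The nearest boundary edge runs (-1.99, -3.45)→(-0.00, -3.98); distance from the point to it = 1.71 mm. The point is inside the cross-section and 1.71 mm from the nearest boundary — more than the 1.2 mm shell width (3 × 0.4), so it's in the infill interior.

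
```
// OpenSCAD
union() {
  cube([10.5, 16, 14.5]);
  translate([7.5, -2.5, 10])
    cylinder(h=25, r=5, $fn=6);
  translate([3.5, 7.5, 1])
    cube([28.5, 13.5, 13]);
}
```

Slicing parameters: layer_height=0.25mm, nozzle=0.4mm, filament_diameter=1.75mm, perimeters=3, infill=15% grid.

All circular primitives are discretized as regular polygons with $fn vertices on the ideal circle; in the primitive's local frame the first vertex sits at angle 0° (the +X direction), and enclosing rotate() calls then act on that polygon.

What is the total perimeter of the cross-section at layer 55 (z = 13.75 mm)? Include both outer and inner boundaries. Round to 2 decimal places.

120.37 mm

At z = 13.75 mm: the cube (footprint 10.5×16) is included at this height (perimeter 53.00 mm); the r=5 cylinder at (7.5, -2.5) contributes a regular 6-gon of circumradius 5 (perimeter = 2·6·5.000·sin(180°/6) = 30.00 mm); the cube at (3.5, 7.5) (footprint 28.5×13.5) is included at this height (perimeter 84.00 mm); Taking the union: the regions partially overlap (shared area 70.32 mm²), so the edge portions inside another operand are dropped and the merged outline is re-measured after clipping — boundary = 120.37 mm. Overall, the cross-section is a single solid region. Total boundary length (outer) = 120.37 mm.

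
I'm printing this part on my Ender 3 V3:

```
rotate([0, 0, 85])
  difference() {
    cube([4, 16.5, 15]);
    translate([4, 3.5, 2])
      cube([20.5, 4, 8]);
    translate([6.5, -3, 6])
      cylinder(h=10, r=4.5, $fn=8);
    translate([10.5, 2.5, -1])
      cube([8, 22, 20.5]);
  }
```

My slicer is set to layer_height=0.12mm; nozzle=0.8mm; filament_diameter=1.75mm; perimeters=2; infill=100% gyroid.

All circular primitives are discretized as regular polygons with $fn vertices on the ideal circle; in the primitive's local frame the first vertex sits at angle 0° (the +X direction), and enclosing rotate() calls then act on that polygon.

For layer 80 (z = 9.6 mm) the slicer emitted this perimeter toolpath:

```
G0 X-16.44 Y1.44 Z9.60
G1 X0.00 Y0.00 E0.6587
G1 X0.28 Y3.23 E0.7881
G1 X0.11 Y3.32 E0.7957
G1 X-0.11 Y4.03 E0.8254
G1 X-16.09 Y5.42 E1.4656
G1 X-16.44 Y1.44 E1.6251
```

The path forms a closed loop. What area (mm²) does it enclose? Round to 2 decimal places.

Apply the shoelace formula to the sequence of (X, Y) vertices; enclosed area = 65.78 mm².

65.78 mm²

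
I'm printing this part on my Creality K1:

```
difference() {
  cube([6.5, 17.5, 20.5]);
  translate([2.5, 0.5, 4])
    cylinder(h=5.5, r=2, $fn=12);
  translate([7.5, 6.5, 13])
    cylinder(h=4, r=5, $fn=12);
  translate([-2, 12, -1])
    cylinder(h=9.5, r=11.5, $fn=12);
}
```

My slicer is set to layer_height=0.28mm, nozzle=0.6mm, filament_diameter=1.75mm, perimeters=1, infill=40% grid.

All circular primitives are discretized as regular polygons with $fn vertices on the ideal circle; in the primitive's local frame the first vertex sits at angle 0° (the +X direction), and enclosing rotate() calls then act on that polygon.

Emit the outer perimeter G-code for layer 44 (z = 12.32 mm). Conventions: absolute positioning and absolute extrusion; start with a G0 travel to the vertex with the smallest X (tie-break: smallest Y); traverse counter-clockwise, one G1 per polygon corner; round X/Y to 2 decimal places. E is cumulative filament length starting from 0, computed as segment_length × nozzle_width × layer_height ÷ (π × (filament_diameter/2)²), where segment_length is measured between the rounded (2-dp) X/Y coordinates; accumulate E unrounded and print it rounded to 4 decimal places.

At z = 12.32 mm: the cube is present — its section is the full 6.5×17.5 rectangle; the cylinder at (2.5, 0.5) is not intersected at this z (z outside [4, 9.5]); the cylinder at (7.5, 6.5) does not reach this height (z outside [13, 17]); the cylinder at (-2, 12) does not reach this height (z outside [-1, 8.5]); Taking the first minus the rest: none of the subtracted shapes is present at this height, so the 6.5×17.5 cube is unchanged — 1 connected region. The outline is a single polygon with 4 vertices. Extrusion per mm of travel: 0.6 × 0.28 / (π × 0.875²) = 0.069846. Accumulating E over each segment gives final E = 3.3526.

G0 X0.00 Y0.00 Z12.32
G1 X6.50 Y0.00 E0.4540
G1 X6.50 Y17.50 E1.6763
G1 X0.00 Y17.50 E2.1303
G1 X0.00 Y0.00 E3.3526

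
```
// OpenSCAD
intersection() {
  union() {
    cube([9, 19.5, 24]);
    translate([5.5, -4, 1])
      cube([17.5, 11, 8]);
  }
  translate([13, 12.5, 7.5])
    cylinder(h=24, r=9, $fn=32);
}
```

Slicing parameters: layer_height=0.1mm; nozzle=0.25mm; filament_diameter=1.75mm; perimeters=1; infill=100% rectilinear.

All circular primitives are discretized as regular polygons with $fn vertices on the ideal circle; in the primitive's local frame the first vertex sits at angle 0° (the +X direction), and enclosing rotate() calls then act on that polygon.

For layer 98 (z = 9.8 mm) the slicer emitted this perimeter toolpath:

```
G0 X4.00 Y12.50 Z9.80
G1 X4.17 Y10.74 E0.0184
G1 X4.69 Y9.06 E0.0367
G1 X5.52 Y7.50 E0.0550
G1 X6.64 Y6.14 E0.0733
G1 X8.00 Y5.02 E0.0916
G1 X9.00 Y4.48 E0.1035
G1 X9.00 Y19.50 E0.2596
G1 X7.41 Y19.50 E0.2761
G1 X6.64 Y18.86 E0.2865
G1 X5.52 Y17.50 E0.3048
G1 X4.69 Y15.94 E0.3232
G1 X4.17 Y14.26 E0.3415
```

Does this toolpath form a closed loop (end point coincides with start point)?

no

Start point (G0): (4.00, 12.50). End point (last G1): the path does not return to the start — open.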